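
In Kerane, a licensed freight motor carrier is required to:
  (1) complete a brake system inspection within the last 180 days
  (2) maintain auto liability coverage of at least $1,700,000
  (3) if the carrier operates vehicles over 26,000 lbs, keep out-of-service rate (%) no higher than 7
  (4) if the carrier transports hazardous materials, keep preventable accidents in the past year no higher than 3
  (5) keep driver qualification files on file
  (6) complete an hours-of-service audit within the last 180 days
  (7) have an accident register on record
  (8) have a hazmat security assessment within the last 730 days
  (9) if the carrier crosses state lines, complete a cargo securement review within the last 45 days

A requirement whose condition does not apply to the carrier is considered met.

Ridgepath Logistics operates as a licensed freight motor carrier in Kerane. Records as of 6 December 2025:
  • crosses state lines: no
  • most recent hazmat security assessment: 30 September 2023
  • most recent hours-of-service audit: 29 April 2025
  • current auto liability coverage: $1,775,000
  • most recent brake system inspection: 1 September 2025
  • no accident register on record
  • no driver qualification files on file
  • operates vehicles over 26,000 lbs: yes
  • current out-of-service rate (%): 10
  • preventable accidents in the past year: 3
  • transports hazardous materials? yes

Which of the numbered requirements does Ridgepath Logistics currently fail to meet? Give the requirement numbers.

3, 5, 6, 7, 8

1. brake system inspection 96 days ago vs limit 180 → met
2. auto liability coverage $1,775,000 ≥ $1,700,000 → met
3. condition 'operates vehicles over 26,000 lbs' holds; out-of-service rate (%) 10 > 7 → not met
4. condition 'transports hazardous materials' holds; preventable accidents in the past year 3 ≤ 3 → met
5. driver qualification files absent → not met
6. hours-of-service audit 221 days ago vs limit 180 → not met
7. accident register absent → not met
8. hazmat security assessment 798 days ago vs limit 730 → not met
9. condition 'crosses state lines' does not hold → requirement n/a → met
Not met: 3, 5, 6, 7, 8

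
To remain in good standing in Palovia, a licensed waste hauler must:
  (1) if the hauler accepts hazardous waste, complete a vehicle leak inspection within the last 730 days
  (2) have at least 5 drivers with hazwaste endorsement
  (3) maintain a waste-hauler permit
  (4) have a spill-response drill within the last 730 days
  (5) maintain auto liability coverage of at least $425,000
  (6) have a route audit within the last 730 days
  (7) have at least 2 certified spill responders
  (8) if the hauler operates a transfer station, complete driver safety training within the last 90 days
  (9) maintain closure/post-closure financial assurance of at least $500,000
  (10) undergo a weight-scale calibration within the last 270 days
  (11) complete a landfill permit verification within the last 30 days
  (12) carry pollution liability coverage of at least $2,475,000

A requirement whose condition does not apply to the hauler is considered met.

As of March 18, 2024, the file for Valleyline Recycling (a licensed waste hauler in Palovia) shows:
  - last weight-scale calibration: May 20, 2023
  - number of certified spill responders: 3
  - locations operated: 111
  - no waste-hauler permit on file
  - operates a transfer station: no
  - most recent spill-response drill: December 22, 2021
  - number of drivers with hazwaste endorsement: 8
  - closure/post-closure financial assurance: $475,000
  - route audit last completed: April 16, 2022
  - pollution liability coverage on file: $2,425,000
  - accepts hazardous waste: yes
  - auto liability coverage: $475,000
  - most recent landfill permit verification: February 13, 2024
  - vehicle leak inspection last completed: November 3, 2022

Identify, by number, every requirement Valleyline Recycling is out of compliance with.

1. condition 'accepts hazardous waste' holds; vehicle leak inspection 501 days ago vs limit 730 → met
2. drivers with hazwaste endorsement 8 ≥ 5 → met
3. waste-hauler permit absent → not met
4. spill-response drill 817 days ago vs limit 730 → not met
5. auto liability coverage $475,000 ≥ $425,000 → met
6. route audit 702 days ago vs limit 730 → met
7. certified spill responders 3 ≥ 2 → met
8. condition 'operates a transfer station' does not hold → requirement n/a → met
9. closure/post-closure financial assurance $475,000 < $500,000 → not met
10. weight-scale calibration 303 days ago vs limit 270 → not met
11. landfill permit verification 34 days ago vs limit 30 → not met
12. pollution liability coverage $2,425,000 < $2,475,000 → not met
Not met: 3, 4, 9, 10, 11, 12

3, 4, 9, 10, 11, 12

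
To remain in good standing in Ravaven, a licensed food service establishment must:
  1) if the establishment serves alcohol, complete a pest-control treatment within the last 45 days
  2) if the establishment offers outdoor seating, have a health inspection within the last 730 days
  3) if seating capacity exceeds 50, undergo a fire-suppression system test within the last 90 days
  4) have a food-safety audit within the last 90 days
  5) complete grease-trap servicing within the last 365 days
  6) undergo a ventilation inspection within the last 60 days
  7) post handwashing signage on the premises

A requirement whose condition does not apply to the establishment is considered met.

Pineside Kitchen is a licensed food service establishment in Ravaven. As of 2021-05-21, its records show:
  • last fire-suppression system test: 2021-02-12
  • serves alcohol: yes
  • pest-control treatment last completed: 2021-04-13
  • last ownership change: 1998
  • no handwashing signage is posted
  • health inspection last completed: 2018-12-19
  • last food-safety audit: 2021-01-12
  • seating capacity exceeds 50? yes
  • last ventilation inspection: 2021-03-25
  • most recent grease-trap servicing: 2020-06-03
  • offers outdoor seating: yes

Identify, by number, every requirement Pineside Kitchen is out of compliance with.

1. condition 'serves alcohol' holds; pest-control treatment 38 days ago vs limit 45 → met
2. condition 'offers outdoor seating' holds; health inspection 884 days ago vs limit 730 → not met
3. condition 'seating capacity exceeds 50' holds; fire-suppression system test 98 days ago vs limit 90 → not met
4. food-safety audit 129 days ago vs limit 90 → not met
5. grease-trap servicing 352 days ago vs limit 365 → met
6. ventilation inspection 57 days ago vs limit 60 → met
7. handwashing signage absent → not met
Not met: 2, 3, 4, 7

2, 3, 4, 7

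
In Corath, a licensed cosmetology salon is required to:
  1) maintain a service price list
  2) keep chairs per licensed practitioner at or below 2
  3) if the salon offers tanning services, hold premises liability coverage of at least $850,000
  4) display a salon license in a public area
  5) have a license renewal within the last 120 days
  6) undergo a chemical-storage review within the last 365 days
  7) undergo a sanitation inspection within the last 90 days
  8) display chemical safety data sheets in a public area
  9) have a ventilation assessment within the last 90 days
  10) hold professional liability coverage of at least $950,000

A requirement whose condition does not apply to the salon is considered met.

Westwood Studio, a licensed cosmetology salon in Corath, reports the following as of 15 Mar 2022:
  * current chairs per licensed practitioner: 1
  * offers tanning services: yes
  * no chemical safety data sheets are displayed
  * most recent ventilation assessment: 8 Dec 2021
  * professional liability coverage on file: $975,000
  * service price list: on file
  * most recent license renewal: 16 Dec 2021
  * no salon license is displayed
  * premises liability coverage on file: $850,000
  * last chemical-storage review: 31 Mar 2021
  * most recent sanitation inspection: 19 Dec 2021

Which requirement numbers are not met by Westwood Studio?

1. service price list present → met
2. chairs per licensed practitioner 1 ≤ 2 → met
3. condition 'offers tanning services' holds; premises liability coverage $850,000 ≥ $850,000 → met
4. salon license absent → not met
5. license renewal 89 days ago vs limit 120 → met
6. chemical-storage review 349 days ago vs limit 365 → met
7. sanitation inspection 86 days ago vs limit 90 → met
8. chemical safety data sheets absent → not met
9. ventilation assessment 97 days ago vs limit 90 → not met
10. professional liability coverage $975,000 ≥ $950,000 → met
Not met: 4, 8, 9

4, 8, 9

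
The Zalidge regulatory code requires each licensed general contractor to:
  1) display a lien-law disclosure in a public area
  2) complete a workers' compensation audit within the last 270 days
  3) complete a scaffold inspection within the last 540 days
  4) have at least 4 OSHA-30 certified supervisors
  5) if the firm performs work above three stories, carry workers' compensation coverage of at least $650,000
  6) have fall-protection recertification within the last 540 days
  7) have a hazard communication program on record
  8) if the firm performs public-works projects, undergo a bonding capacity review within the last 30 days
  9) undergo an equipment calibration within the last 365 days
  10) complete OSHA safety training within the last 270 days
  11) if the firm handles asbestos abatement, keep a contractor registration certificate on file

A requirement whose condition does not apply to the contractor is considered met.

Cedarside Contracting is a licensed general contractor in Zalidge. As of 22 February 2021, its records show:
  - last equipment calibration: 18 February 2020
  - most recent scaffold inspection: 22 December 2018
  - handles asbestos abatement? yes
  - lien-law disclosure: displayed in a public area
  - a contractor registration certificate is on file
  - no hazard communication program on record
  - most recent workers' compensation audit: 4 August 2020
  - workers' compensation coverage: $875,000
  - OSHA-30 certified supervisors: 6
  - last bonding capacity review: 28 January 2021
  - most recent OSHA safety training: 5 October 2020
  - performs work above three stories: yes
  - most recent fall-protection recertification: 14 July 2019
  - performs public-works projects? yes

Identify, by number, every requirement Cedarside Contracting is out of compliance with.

3, 6, 7, 9

1. lien-law disclosure present → met
2. workers' compensation audit 202 days ago vs limit 270 → met
3. scaffold inspection 793 days ago vs limit 540 → not met
4. OSHA-30 certified supervisors 6 ≥ 4 → met
5. condition 'performs work above three stories' holds; workers' compensation coverage $875,000 ≥ $650,000 → met
6. fall-protection recertification 589 days ago vs limit 540 → not met
7. hazard communication program absent → not met
8. condition 'performs public-works projects' holds; bonding capacity review 25 days ago vs limit 30 → met
9. equipment calibration 370 days ago vs limit 365 → not met
10. OSHA safety training 140 days ago vs limit 270 → met
11. condition 'handles asbestos abatement' holds; contractor registration certificate present → met
Not met: 3, 6, 7, 9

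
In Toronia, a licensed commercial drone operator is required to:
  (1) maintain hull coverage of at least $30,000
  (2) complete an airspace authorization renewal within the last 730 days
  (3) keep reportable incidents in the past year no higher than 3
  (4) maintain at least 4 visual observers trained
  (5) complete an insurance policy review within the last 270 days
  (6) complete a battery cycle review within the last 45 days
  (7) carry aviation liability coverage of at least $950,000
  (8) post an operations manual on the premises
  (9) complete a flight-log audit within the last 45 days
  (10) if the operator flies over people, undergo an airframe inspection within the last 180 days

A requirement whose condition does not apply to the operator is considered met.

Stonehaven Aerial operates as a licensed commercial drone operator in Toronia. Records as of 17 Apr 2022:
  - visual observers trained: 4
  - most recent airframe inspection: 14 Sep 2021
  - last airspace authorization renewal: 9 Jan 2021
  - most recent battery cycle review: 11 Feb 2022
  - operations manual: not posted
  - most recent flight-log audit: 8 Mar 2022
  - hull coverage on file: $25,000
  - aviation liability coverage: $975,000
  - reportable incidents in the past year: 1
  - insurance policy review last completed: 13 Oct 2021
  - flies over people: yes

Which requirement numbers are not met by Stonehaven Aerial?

1, 6, 8, 10

1. hull coverage $25,000 < $30,000 → not met
2. airspace authorization renewal 463 days ago vs limit 730 → met
3. reportable incidents in the past year 1 ≤ 3 → met
4. visual observers trained 4 ≥ 4 → met
5. insurance policy review 186 days ago vs limit 270 → met
6. battery cycle review 65 days ago vs limit 45 → not met
7. aviation liability coverage $975,000 ≥ $950,000 → met
8. operations manual absent → not met
9. flight-log audit 40 days ago vs limit 45 → met
10. condition 'flies over people' holds; airframe inspection 215 days ago vs limit 180 → not met
Not met: 1, 6, 8, 10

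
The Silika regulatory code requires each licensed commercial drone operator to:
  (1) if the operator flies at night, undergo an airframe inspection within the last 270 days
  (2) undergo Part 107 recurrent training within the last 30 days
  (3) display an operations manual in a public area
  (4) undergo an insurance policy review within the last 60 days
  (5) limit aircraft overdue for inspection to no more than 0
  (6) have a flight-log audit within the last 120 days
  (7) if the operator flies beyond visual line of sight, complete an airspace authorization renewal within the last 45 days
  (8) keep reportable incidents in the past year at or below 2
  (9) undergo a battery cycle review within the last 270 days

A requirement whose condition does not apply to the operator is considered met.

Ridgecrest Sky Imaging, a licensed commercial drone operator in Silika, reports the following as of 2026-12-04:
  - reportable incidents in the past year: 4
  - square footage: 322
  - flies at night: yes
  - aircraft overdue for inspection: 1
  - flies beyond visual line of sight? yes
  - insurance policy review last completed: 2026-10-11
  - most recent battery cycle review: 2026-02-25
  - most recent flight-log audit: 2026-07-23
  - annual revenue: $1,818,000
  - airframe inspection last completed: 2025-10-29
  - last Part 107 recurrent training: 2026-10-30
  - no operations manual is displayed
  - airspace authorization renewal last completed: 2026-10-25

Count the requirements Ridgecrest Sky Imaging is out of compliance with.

7

1. condition 'flies at night' holds; airframe inspection 401 days ago vs limit 270 → not met
2. Part 107 recurrent training 35 days ago vs limit 30 → not met
3. operations manual absent → not met
4. insurance policy review 54 days ago vs limit 60 → met
5. aircraft overdue for inspection 1 > 0 → not met
6. flight-log audit 134 days ago vs limit 120 → not met
7. condition 'flies beyond visual line of sight' holds; airspace authorization renewal 40 days ago vs limit 45 → met
8. reportable incidents in the past year 4 > 2 → not met
9. battery cycle review 282 days ago vs limit 270 → not met
Not met: 7 of 9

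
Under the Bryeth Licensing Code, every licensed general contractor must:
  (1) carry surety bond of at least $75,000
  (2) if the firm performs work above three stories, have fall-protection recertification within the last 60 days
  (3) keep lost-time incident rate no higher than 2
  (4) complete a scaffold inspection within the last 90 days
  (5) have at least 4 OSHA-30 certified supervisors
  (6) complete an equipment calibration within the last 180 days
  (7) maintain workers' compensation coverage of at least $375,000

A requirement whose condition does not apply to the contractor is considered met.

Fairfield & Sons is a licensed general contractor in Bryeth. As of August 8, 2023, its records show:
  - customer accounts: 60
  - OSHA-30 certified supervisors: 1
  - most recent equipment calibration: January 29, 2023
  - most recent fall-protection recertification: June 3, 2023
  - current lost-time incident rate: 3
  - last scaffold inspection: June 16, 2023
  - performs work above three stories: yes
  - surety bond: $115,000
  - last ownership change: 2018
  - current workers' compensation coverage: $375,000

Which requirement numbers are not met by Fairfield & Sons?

1. surety bond $115,000 ≥ $75,000 → met
2. condition 'performs work above three stories' holds; fall-protection recertification 66 days ago vs limit 60 → not met
3. lost-time incident rate 3 > 2 → not met
4. scaffold inspection 53 days ago vs limit 90 → met
5. OSHA-30 certified supervisors 1 < 4 → not met
6. equipment calibration 191 days ago vs limit 180 → not met
7. workers' compensation coverage $375,000 ≥ $375,000 → met
Not met: 2, 3, 5, 6

2, 3, 5, 6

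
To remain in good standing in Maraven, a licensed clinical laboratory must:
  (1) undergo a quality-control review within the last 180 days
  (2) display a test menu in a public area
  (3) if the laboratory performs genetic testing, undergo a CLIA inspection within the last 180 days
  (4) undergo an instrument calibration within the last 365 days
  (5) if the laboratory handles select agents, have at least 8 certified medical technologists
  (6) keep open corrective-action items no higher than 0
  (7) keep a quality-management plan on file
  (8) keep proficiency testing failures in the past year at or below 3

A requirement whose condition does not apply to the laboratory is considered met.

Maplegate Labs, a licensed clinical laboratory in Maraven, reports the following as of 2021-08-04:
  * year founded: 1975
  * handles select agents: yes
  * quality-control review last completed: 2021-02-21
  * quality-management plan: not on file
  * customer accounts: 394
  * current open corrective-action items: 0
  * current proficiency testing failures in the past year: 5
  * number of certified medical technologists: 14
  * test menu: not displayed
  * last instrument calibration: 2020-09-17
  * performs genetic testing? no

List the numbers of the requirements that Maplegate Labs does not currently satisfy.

1. quality-control review 164 days ago vs limit 180 → met
2. test menu absent → not met
3. condition 'performs genetic testing' does not hold → requirement n/a → met
4. instrument calibration 321 days ago vs limit 365 → met
5. condition 'handles select agents' holds; certified medical technologists 14 ≥ 8 → met
6. open corrective-action items 0 ≤ 0 → met
7. quality-management plan absent → not met
8. proficiency testing failures in the past year 5 > 3 → not met
Not met: 2, 7, 8

2, 7, 8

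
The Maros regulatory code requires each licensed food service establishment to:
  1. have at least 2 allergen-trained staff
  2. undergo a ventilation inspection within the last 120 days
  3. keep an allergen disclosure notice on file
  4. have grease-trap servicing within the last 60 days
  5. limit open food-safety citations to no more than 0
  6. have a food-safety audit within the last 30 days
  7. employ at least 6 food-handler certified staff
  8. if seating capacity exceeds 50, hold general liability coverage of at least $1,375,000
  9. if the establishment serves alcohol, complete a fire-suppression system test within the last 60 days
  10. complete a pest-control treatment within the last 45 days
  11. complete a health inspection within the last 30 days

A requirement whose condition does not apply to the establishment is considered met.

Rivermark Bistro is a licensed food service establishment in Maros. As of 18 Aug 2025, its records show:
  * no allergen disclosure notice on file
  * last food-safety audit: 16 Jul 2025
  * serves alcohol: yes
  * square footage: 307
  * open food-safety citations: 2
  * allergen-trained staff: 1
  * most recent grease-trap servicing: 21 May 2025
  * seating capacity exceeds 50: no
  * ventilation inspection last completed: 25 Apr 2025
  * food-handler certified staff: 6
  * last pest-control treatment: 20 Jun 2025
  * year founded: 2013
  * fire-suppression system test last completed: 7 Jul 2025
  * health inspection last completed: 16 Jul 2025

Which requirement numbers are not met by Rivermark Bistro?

1. allergen-trained staff 1 < 2 → not met
2. ventilation inspection 115 days ago vs limit 120 → met
3. allergen disclosure notice absent → not met
4. grease-trap servicing 89 days ago vs limit 60 → not met
5. open food-safety citations 2 > 0 → not met
6. food-safety audit 33 days ago vs limit 30 → not met
7. food-handler certified staff 6 ≥ 6 → met
8. condition 'seating capacity exceeds 50' does not hold → requirement n/a → met
9. condition 'serves alcohol' holds; fire-suppression system test 42 days ago vs limit 60 → met
10. pest-control treatment 59 days ago vs limit 45 → not met
11. health inspection 33 days ago vs limit 30 → not met
Not met: 1, 3, 4, 5, 6, 10, 11

1, 3, 4, 5, 6, 10, 11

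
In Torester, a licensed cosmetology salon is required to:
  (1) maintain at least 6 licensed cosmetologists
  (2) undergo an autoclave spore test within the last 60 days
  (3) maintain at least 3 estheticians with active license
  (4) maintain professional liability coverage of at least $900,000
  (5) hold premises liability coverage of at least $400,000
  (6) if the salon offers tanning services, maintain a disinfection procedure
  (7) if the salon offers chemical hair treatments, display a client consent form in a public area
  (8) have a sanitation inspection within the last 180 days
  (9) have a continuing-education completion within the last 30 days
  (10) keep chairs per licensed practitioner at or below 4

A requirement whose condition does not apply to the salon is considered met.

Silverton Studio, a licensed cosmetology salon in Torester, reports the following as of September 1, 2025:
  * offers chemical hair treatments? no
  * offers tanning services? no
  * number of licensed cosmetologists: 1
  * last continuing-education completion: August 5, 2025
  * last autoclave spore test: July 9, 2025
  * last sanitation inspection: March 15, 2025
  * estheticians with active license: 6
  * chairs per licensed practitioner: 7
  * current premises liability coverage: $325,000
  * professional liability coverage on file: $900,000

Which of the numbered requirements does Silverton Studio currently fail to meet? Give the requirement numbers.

1. licensed cosmetologists 1 < 6 → not met
2. autoclave spore test 54 days ago vs limit 60 → met
3. estheticians with active license 6 ≥ 3 → met
4. professional liability coverage $900,000 ≥ $900,000 → met
5. premises liability coverage $325,000 < $400,000 → not met
6. condition 'offers tanning services' does not hold → requirement n/a → met
7. condition 'offers chemical hair treatments' does not hold → requirement n/a → met
8. sanitation inspection 170 days ago vs limit 180 → met
9. continuing-education completion 27 days ago vs limit 30 → met
10. chairs per licensed practitioner 7 > 4 → not met
Not met: 1, 5, 10

1, 5, 10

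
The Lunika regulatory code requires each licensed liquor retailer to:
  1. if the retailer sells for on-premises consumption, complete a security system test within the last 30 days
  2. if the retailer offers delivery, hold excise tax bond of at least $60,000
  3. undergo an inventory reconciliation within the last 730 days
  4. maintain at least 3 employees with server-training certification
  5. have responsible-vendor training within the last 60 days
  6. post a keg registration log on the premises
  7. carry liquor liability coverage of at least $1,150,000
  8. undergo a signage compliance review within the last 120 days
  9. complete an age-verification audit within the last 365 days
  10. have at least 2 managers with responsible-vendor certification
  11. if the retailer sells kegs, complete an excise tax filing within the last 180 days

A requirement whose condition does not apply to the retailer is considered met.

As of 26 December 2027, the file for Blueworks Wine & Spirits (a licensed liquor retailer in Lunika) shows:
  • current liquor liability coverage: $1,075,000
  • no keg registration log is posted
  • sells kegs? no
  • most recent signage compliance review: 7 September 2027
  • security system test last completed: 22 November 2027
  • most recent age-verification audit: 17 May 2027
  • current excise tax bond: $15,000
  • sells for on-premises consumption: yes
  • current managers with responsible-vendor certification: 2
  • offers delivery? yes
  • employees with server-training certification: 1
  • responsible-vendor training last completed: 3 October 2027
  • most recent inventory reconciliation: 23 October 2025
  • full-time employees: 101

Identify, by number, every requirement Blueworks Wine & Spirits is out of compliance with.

1. condition 'sells for on-premises consumption' holds; security system test 34 days ago vs limit 30 → not met
2. condition 'offers delivery' holds; excise tax bond $15,000 < $60,000 → not met
3. inventory reconciliation 794 days ago vs limit 730 → not met
4. employees with server-training certification 1 < 3 → not met
5. responsible-vendor training 84 days ago vs limit 60 → not met
6. keg registration log absent → not met
7. liquor liability coverage $1,075,000 < $1,150,000 → not met
8. signage compliance review 110 days ago vs limit 120 → met
9. age-verification audit 223 days ago vs limit 365 → met
10. managers with responsible-vendor certification 2 ≥ 2 → met
11. condition 'sells kegs' does not hold → requirement n/a → met
Not met: 1, 2, 3, 4, 5, 6, 7

1, 2, 3, 4, 5, 6, 7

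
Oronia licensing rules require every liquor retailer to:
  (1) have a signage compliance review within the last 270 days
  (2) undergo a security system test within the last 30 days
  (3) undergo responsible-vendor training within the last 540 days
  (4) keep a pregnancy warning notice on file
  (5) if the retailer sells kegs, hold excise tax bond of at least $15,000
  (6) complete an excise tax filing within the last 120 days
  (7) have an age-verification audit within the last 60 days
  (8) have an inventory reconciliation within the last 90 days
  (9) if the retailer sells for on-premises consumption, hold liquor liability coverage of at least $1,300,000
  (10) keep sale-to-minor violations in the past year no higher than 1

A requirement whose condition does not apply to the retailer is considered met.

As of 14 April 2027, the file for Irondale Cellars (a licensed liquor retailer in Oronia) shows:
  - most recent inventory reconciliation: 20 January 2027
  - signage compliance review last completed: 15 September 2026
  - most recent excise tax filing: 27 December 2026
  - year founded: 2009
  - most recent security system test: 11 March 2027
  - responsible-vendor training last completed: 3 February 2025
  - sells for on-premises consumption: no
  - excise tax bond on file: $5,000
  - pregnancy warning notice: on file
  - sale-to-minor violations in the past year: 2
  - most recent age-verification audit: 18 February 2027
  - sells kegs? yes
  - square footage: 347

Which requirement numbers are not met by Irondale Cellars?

1. signage compliance review 211 days ago vs limit 270 → met
2. security system test 34 days ago vs limit 30 → not met
3. responsible-vendor training 800 days ago vs limit 540 → not met
4. pregnancy warning notice present → met
5. condition 'sells kegs' holds; excise tax bond $5,000 < $15,000 → not met
6. excise tax filing 108 days ago vs limit 120 → met
7. age-verification audit 55 days ago vs limit 60 → met
8. inventory reconciliation 84 days ago vs limit 90 → met
9. condition 'sells for on-premises consumption' does not hold → requirement n/a → met
10. sale-to-minor violations in the past year 2 > 1 → not met
Not met: 2, 3, 5, 10

2, 3, 5, 10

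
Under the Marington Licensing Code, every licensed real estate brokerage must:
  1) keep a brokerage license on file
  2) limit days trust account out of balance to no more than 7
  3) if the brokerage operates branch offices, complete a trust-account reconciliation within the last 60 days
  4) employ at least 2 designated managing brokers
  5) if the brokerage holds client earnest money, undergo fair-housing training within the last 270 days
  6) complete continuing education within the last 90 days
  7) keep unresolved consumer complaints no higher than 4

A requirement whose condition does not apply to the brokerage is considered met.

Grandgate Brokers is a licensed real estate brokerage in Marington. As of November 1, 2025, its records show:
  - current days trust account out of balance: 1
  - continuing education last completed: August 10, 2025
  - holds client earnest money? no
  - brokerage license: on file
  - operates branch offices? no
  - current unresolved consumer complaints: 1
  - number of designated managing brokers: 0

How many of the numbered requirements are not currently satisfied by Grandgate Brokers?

1

1. brokerage license present → met
2. days trust account out of balance 1 ≤ 7 → met
3. condition 'operates branch offices' does not hold → requirement n/a → met
4. designated managing brokers 0 < 2 → not met
5. condition 'holds client earnest money' does not hold → requirement n/a → met
6. continuing education 83 days ago vs limit 90 → met
7. unresolved consumer complaints 1 ≤ 4 → met
Not met: 1 of 7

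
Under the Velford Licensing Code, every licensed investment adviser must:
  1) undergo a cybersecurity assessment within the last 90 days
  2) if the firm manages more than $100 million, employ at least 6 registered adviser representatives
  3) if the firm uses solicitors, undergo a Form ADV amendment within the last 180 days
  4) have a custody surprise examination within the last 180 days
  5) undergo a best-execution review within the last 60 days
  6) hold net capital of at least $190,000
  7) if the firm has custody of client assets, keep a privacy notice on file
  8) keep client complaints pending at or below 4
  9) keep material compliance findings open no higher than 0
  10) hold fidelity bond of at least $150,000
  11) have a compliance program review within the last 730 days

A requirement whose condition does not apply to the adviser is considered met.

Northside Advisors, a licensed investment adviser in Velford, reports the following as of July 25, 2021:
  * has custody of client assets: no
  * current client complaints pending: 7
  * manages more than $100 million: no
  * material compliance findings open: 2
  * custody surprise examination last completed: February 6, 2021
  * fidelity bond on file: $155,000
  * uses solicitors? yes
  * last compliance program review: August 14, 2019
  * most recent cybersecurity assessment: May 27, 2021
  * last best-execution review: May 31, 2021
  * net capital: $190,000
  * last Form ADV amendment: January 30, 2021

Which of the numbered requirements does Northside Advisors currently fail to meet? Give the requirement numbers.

1. cybersecurity assessment 59 days ago vs limit 90 → met
2. condition 'manages more than $100 million' does not hold → requirement n/a → met
3. condition 'uses solicitors' holds; Form ADV amendment 176 days ago vs limit 180 → met
4. custody surprise examination 169 days ago vs limit 180 → met
5. best-execution review 55 days ago vs limit 60 → met
6. net capital $190,000 ≥ $190,000 → met
7. condition 'has custody of client assets' does not hold → requirement n/a → met
8. client complaints pending 7 > 4 → not met
9. material compliance findings open 2 > 0 → not met
10. fidelity bond $155,000 ≥ $150,000 → met
11. compliance program review 711 days ago vs limit 730 → met
Not met: 8, 9

8, 9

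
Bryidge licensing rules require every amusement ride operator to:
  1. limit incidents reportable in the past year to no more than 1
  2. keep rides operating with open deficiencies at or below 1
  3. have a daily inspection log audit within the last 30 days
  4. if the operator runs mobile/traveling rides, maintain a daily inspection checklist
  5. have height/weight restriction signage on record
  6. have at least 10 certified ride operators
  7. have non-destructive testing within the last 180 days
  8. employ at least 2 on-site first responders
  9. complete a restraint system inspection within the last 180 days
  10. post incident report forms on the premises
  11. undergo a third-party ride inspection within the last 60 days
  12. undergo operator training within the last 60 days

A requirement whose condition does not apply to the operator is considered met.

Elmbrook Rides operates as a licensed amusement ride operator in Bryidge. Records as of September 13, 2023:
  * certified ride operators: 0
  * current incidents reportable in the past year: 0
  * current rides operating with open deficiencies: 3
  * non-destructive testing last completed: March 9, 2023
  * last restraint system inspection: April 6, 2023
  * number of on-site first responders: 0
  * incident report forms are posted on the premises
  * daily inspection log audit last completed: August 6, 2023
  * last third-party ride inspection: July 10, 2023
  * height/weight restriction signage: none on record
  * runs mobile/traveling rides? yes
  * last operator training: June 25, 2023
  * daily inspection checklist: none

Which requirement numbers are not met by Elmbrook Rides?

2, 3, 4, 5, 6, 7, 8, 11, 12

1. incidents reportable in the past year 0 ≤ 1 → met
2. rides operating with open deficiencies 3 > 1 → not met
3. daily inspection log audit 38 days ago vs limit 30 → not met
4. condition 'runs mobile/traveling rides' holds; daily inspection checklist absent → not met
5. height/weight restriction signage absent → not met
6. certified ride operators 0 < 10 → not met
7. non-destructive testing 188 days ago vs limit 180 → not met
8. on-site first responders 0 < 2 → not met
9. restraint system inspection 160 days ago vs limit 180 → met
10. incident report forms present → met
11. third-party ride inspection 65 days ago vs limit 60 → not met
12. operator training 80 days ago vs limit 60 → not met
Not met: 2, 3, 4, 5, 6, 7, 8, 11, 12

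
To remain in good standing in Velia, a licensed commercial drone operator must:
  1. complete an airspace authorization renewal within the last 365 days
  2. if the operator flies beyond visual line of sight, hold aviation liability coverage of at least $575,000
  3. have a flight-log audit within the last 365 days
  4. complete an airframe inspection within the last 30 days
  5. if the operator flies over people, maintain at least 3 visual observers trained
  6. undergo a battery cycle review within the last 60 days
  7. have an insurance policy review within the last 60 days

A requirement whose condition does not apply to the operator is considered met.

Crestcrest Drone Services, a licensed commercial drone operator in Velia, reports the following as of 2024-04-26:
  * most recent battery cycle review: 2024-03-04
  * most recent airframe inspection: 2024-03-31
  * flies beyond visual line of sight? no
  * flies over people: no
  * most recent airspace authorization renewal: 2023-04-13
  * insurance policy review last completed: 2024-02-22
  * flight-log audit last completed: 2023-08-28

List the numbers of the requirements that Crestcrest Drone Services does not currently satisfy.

1. airspace authorization renewal 379 days ago vs limit 365 → not met
2. condition 'flies beyond visual line of sight' does not hold → requirement n/a → met
3. flight-log audit 242 days ago vs limit 365 → met
4. airframe inspection 26 days ago vs limit 30 → met
5. condition 'flies over people' does not hold → requirement n/a → met
6. battery cycle review 53 days ago vs limit 60 → met
7. insurance policy review 64 days ago vs limit 60 → not met
Not met: 1, 7

1, 7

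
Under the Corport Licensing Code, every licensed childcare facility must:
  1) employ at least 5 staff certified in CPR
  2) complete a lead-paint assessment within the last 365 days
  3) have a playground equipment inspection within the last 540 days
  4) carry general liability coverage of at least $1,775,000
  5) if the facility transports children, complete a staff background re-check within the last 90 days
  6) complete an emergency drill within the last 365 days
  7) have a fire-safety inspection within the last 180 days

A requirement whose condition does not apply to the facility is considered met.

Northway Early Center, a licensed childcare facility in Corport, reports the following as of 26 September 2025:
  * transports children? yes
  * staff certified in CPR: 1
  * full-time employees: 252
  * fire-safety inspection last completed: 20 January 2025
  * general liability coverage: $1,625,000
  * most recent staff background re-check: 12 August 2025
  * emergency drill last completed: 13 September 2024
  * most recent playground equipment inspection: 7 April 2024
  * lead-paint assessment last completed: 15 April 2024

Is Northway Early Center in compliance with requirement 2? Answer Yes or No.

No

2. lead-paint assessment 529 days ago vs limit 365 → not met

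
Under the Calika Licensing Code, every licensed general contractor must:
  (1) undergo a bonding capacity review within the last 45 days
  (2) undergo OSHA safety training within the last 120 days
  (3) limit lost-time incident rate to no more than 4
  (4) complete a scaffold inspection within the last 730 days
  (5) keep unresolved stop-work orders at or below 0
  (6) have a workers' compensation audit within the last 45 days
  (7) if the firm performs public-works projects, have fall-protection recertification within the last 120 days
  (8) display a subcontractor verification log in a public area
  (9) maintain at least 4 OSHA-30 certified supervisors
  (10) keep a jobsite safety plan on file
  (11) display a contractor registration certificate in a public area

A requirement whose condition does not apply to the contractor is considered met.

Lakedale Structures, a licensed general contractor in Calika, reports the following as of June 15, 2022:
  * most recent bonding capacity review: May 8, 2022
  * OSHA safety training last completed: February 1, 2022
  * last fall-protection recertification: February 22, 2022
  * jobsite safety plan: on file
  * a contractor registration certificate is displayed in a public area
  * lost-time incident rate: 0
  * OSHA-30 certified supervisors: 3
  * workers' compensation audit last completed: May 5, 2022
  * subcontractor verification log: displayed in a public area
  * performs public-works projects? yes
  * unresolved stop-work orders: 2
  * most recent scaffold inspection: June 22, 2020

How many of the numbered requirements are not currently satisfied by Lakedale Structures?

1. bonding capacity review 38 days ago vs limit 45 → met
2. OSHA safety training 134 days ago vs limit 120 → not met
3. lost-time incident rate 0 ≤ 4 → met
4. scaffold inspection 723 days ago vs limit 730 → met
5. unresolved stop-work orders 2 > 0 → not met
6. workers' compensation audit 41 days ago vs limit 45 → met
7. condition 'performs public-works projects' holds; fall-protection recertification 113 days ago vs limit 120 → met
8. subcontractor verification log present → met
9. OSHA-30 certified supervisors 3 < 4 → not met
10. jobsite safety plan present → met
11. contractor registration certificate present → met
Not met: 3 of 11

3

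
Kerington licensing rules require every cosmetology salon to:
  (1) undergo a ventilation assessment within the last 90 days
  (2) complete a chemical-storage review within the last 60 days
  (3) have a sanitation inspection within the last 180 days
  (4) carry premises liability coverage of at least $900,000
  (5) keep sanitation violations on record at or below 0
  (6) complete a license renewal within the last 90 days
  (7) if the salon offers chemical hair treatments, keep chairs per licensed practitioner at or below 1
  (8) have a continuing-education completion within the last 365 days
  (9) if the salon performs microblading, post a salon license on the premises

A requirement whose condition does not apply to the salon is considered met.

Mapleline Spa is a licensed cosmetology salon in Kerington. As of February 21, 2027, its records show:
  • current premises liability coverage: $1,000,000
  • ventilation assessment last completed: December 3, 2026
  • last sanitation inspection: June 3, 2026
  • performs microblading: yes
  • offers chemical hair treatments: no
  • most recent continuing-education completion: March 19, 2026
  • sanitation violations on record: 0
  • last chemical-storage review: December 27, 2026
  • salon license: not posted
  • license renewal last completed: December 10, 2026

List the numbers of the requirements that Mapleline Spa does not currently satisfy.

1. ventilation assessment 80 days ago vs limit 90 → met
2. chemical-storage review 56 days ago vs limit 60 → met
3. sanitation inspection 263 days ago vs limit 180 → not met
4. premises liability coverage $1,000,000 ≥ $900,000 → met
5. sanitation violations on record 0 ≤ 0 → met
6. license renewal 73 days ago vs limit 90 → met
7. condition 'offers chemical hair treatments' does not hold → requirement n/a → met
8. continuing-education completion 339 days ago vs limit 365 → met
9. condition 'performs microblading' holds; salon license absent → not met
Not met: 3, 9

3, 9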